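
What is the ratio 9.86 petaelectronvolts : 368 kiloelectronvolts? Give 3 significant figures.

(9.86e15) / (368e3) = 0.02679e12

26800000000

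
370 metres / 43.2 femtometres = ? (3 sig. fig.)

(370) / (43.2 × 10^-15) = 8.565 × 10^15

8560000000000000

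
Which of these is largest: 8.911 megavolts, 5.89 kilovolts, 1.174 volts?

8.911 megavolts = 8911000 volts
5.89 kilovolts = 5890 volts
1.174 volts = 1.174 volts

8.911 megavolts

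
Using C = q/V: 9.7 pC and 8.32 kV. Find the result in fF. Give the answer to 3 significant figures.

(9.7 × 10^-12) / (8.32 × 10^3) = 1.1659 × 10^-15 F

1.17 fF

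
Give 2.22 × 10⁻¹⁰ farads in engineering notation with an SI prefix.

222 picofarads

= 222 × 10⁻¹² farads; 10⁻¹² is pico.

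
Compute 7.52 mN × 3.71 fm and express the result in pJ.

0.0000278992 pJ

7.52 × 10^-3 × 3.71 × 10^-15 = 27.8992 × 10^-18 J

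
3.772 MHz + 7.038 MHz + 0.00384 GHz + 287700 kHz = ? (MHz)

In MHz:
  3.772 MHz → 3.772
  7.038 MHz → 7.038
  0.00384 GHz = 0.00384e3 MHz = 3.84
  287700 kHz = 287700e-3 MHz = 287.7
Sum: 3.772 + 7.038 + 3.84 + 287.7 = 302.35

302.35 MHz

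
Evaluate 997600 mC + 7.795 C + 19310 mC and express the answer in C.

In C:
  997600 mC = 997600e-3 C = 997.6
  7.795 C → 7.795
  19310 mC = 19310e-3 C = 19.31
Sum: 997.6 + 7.795 + 19.31 = 1024.705

1024.705 C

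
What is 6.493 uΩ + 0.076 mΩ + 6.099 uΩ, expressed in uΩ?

88.592 uΩ

In uΩ:
  6.493 uΩ → 6.493
  0.076 mΩ = 0.076 × 10^3 uΩ = 76
  6.099 uΩ → 6.099
Sum: 6.493 + 76 + 6.099 = 88.592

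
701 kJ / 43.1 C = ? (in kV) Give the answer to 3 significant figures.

16.3 kV

(701 × 10^3) / (43.1) = 16.265 × 10^3 V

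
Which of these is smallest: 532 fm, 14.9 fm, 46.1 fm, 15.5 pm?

14.9 fm

532 fm = 0.000000000000532 m
14.9 fm = 0.0000000000000149 m
46.1 fm = 0.0000000000000461 m
15.5 pm = 0.0000000000155 m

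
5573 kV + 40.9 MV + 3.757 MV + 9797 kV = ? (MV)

In MV:
  5573 kV = 5573 × 10^-3 MV = 5.573
  40.9 MV → 40.9
  3.757 MV → 3.757
  9797 kV = 9797 × 10^-3 MV = 9.797
Sum: 5.573 + 40.9 + 3.757 + 9.797 = 60.027

60.027 MV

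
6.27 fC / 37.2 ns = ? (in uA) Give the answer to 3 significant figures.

0.169 uA

(6.27 × 10⁻¹⁵) / (37.2 × 10⁻⁹) = 0.16855 × 10⁻⁶ A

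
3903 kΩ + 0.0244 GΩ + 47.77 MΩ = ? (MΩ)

In MΩ:
  3903 kΩ = 3903e-3 MΩ = 3.903
  0.0244 GΩ = 0.0244e3 MΩ = 24.4
  47.77 MΩ → 47.77
Sum: 3.903 + 24.4 + 47.77 = 76.073

76.073 MΩ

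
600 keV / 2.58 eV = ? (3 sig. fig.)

233000

(600 × 10^3) / (2.58) = 232.6 × 10^3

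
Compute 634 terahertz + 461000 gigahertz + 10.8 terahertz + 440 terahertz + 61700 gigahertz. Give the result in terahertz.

1607.5 terahertz

In terahertz:
  634 terahertz → 634
  461000 gigahertz = 461000e-3 terahertz = 461
  10.8 terahertz → 10.8
  440 terahertz → 440
  61700 gigahertz = 61700e-3 terahertz = 61.7
Sum: 634 + 461 + 10.8 + 440 + 61.7 = 1607.5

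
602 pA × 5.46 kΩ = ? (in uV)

3.28692 uV

602e-12 × 5.46e3 = 3286.92e-9 V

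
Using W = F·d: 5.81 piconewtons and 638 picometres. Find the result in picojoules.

5.81 × 10^-12 × 638 × 10^-12 = 3706.78 × 10^-24 J

0.00000000370678 picojoules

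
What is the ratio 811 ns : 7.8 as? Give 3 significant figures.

104000000000

(811 × 10⁻⁹) / (7.8 × 10⁻¹⁸) = 104 × 10⁹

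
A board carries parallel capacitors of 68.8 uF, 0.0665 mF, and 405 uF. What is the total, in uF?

540.3 uF

In uF:
  68.8 uF → 68.8
  0.0665 mF = 0.0665 × 10³ uF = 66.5
  405 uF → 405
Sum: 68.8 + 66.5 + 405 = 540.3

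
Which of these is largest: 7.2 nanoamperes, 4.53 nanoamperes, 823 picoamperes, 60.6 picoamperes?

7.2 nanoamperes = 0.0000000072 amperes
4.53 nanoamperes = 0.00000000453 amperes
823 picoamperes = 0.000000000823 amperes
60.6 picoamperes = 0.0000000000606 amperes

7.2 nanoamperes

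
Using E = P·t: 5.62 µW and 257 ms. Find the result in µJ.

1.44434 µJ

5.62 × 10^-6 × 257 × 10^-3 = 1444.34 × 10^-9 J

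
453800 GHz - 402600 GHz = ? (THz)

In THz:
  453800 GHz = 453800 × 10⁻³ THz = 453.8
  402600 GHz = 402600 × 10⁻³ THz = 402.6
Difference: 453.8 - 402.6 = 51.2

51.2 THz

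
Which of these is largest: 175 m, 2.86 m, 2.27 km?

175 m = 175 m
2.86 m = 2.86 m
2.27 km = 2270 m

2.27 km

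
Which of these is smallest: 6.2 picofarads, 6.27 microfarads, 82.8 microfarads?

6.2 picofarads = 0.0000000000062 farads
6.27 microfarads = 0.00000627 farads
82.8 microfarads = 0.0000828 farads

6.2 picofarads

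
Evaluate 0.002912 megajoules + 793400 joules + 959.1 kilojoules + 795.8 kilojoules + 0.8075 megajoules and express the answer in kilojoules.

In kilojoules:
  0.002912 megajoules = 0.002912e3 kilojoules = 2.912
  793400 joules = 793400e-3 kilojoules = 793.4
  959.1 kilojoules → 959.1
  795.8 kilojoules → 795.8
  0.8075 megajoules = 0.8075e3 kilojoules = 807.5
Sum: 2.912 + 793.4 + 959.1 + 795.8 + 807.5 = 3358.712

3358.712 kilojoules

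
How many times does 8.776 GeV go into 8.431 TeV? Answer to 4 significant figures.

(8.431 × 10¹²) / (8.776 × 10⁹) = 0.96069 × 10³

960.7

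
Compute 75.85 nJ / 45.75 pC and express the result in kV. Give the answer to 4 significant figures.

1.658 kV

(75.85e-9) / (45.75e-12) = 1.65792e3 V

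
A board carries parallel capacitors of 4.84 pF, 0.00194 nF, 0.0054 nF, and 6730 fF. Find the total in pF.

18.91 pF

In pF:
  4.84 pF → 4.84
  0.00194 nF = 0.00194 × 10³ pF = 1.94
  0.0054 nF = 0.0054 × 10³ pF = 5.4
  6730 fF = 6730 × 10⁻³ pF = 6.73
Sum: 4.84 + 1.94 + 5.4 + 6.73 = 18.91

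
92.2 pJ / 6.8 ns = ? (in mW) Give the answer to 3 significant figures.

(92.2 × 10^-12) / (6.8 × 10^-9) = 13.559 × 10^-3 W

13.6 mW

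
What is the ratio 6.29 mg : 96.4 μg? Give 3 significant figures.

(6.29 × 10^-3) / (96.4 × 10^-6) = 0.06525 × 10^3

65.2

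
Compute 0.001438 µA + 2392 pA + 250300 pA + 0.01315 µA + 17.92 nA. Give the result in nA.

In nA:
  0.001438 µA = 0.001438e3 nA = 1.438
  2392 pA = 2392e-3 nA = 2.392
  250300 pA = 250300e-3 nA = 250.3
  0.01315 µA = 0.01315e3 nA = 13.15
  17.92 nA → 17.92
Sum: 1.438 + 2.392 + 250.3 + 13.15 + 17.92 = 285.2

285.2 nA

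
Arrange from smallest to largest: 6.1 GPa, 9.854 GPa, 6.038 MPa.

6.1 GPa = 6100000000 Pa
9.854 GPa = 9854000000 Pa
6.038 MPa = 6038000 Pa

6.038 MPa < 6.1 GPa < 9.854 GPa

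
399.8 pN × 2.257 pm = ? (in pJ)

399.8 × 10^-12 × 2.257 × 10^-12 = 902.3486 × 10^-24 J

0.0000000009023486 pJ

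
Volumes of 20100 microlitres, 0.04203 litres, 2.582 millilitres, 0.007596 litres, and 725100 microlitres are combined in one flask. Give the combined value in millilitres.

In millilitres:
  20100 microlitres = 20100 × 10^-3 millilitres = 20.1
  0.04203 litres = 0.04203 × 10^3 millilitres = 42.03
  2.582 millilitres → 2.582
  0.007596 litres = 0.007596 × 10^3 millilitres = 7.596
  725100 microlitres = 725100 × 10^-3 millilitres = 725.1
Sum: 20.1 + 42.03 + 2.582 + 7.596 + 725.1 = 797.408

797.408 millilitres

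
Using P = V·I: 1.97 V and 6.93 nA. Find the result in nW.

13.6521 nW

1.97 × 6.93 × 10⁻⁹ = 13.6521 × 10⁻⁹ W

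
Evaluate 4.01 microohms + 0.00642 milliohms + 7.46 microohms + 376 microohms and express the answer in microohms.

393.89 microohms

In microohms:
  4.01 microohms → 4.01
  0.00642 milliohms = 0.00642 × 10³ microohms = 6.42
  7.46 microohms → 7.46
  376 microohms → 376
Sum: 4.01 + 6.42 + 7.46 + 376 = 393.89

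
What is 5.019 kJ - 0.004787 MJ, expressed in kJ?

0.232 kJ

In kJ:
  5.019 kJ → 5.019
  0.004787 MJ = 0.004787 × 10³ kJ = 4.787
Difference: 5.019 - 4.787 = 0.232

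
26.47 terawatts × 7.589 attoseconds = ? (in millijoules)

0.20088083 millijoules

26.47 × 10¹² × 7.589 × 10⁻¹⁸ = 200.88083 × 10⁻⁶ J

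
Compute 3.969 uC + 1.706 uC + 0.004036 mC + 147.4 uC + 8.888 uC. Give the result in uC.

165.999 uC

In uC:
  3.969 uC → 3.969
  1.706 uC → 1.706
  0.004036 mC = 0.004036e3 uC = 4.036
  147.4 uC → 147.4
  8.888 uC → 8.888
Sum: 3.969 + 1.706 + 4.036 + 147.4 + 8.888 = 165.999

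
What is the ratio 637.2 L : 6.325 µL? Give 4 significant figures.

(637.2) / (6.325e-6) = 100.74e6

100700000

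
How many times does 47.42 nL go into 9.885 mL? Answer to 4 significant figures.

(9.885e-3) / (47.42e-9) = 0.20846e6

208500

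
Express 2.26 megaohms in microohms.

mega = 1e6, micro = 1e-6; factor is 1e12.
2.26 × 1e12 = 2260000000000

2260000000000 microohms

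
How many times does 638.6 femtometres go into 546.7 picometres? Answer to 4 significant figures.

856.1

(546.7 × 10⁻¹²) / (638.6 × 10⁻¹⁵) = 0.85609 × 10³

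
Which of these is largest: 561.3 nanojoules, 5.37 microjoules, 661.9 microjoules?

561.3 nanojoules = 0.0000005613 joules
5.37 microjoules = 0.00000537 joules
661.9 microjoules = 0.0006619 joules

661.9 microjoules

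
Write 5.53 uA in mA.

micro = 1e-6, milli = 1e-3; factor is 1e-3.
5.53 × 1e-3 = 0.00553

0.00553 mA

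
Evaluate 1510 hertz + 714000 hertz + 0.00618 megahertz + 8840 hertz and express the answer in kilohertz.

730.53 kilohertz

In kilohertz:
  1510 hertz = 1510 × 10^-3 kilohertz = 1.51
  714000 hertz = 714000 × 10^-3 kilohertz = 714
  0.00618 megahertz = 0.00618 × 10^3 kilohertz = 6.18
  8840 hertz = 8840 × 10^-3 kilohertz = 8.84
Sum: 1.51 + 714 + 6.18 + 8.84 = 730.53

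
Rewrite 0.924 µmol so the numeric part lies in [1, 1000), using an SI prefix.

= 924 × 10⁻⁹ mol; 10⁻⁹ is nano.

924 nmol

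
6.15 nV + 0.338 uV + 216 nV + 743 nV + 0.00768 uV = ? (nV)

1310.83 nV

In nV:
  6.15 nV → 6.15
  0.338 uV = 0.338 × 10³ nV = 338
  216 nV → 216
  743 nV → 743
  0.00768 uV = 0.00768 × 10³ nV = 7.68
Sum: 6.15 + 338 + 216 + 743 + 7.68 = 1310.83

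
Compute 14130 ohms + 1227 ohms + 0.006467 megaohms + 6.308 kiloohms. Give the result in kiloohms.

In kiloohms:
  14130 ohms = 14130e-3 kiloohms = 14.13
  1227 ohms = 1227e-3 kiloohms = 1.227
  0.006467 megaohms = 0.006467e3 kiloohms = 6.467
  6.308 kiloohms → 6.308
Sum: 14.13 + 1.227 + 6.467 + 6.308 = 28.132

28.132 kiloohms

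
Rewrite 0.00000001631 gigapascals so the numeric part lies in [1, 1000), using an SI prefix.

= 16.31 pascals; mantissa already in [1, 1000).

16.31 pascals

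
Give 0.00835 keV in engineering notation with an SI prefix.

= 8.35 eV; mantissa already in [1, 1000).

8.35 eV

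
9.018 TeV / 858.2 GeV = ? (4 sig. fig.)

10.51

(9.018 × 10^12) / (858.2 × 10^9) = 0.010508 × 10^3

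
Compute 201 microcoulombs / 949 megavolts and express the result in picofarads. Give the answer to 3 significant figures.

0.212 picofarads

(201e-6) / (949e6) = 0.2118e-12 F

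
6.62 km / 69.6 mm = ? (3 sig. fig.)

(6.62e3) / (69.6e-3) = 0.09511e6

95100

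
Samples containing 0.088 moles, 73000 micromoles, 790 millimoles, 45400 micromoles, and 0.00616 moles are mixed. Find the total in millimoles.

In millimoles:
  0.088 moles = 0.088 × 10^3 millimoles = 88
  73000 micromoles = 73000 × 10^-3 millimoles = 73
  790 millimoles → 790
  45400 micromoles = 45400 × 10^-3 millimoles = 45.4
  0.00616 moles = 0.00616 × 10^3 millimoles = 6.16
Sum: 88 + 73 + 790 + 45.4 + 6.16 = 1002.56

1002.56 millimoles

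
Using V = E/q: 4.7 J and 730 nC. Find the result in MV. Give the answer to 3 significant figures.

(4.7) / (730e-9) = 0.0064384e9 V

6.44 MV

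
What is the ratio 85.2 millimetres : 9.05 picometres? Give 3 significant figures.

(85.2 × 10^-3) / (9.05 × 10^-12) = 9.414 × 10^9

9410000000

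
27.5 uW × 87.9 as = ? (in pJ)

27.5 × 10⁻⁶ × 87.9 × 10⁻¹⁸ = 2417.25 × 10⁻²⁴ J

0.00000000241725 pJ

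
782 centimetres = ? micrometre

7820000 micrometres

centi = 1e-2, micro = 1e-6; factor is 1e4.
782 × 1e4 = 7820000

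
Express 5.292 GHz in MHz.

5292 MHz

giga = 1e9, mega = 1e6; factor is 1e3.
5.292 × 1e3 = 5292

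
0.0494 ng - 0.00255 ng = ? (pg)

In pg:
  0.0494 ng = 0.0494 × 10^3 pg = 49.4
  0.00255 ng = 0.00255 × 10^3 pg = 2.55
Difference: 49.4 - 2.55 = 46.85

46.85 pg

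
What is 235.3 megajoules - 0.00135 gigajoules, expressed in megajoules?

233.95 megajoules

In megajoules:
  235.3 megajoules → 235.3
  0.00135 gigajoules = 0.00135 × 10^3 megajoules = 1.35
Difference: 235.3 - 1.35 = 233.95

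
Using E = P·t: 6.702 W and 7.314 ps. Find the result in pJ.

49.018428 pJ

6.702 × 7.314e-12 = 49.018428e-12 J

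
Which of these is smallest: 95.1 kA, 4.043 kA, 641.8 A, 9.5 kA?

641.8 A

95.1 kA = 95100 A
4.043 kA = 4043 A
641.8 A = 641.8 A
9.5 kA = 9500 A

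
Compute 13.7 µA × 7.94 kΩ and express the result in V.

13.7 × 10⁻⁶ × 7.94 × 10³ = 108.778 × 10⁻³ V

0.108778 V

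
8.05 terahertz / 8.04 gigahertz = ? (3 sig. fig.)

(8.05 × 10¹²) / (8.04 × 10⁹) = 1.001 × 10³

1000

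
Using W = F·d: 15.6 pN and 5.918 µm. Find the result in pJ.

15.6 × 10^-12 × 5.918 × 10^-6 = 92.3208 × 10^-18 J

0.0000923208 pJ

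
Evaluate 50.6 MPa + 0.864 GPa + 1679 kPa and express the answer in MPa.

916.279 MPa

In MPa:
  50.6 MPa → 50.6
  0.864 GPa = 0.864 × 10³ MPa = 864
  1679 kPa = 1679 × 10⁻³ MPa = 1.679
Sum: 50.6 + 864 + 1.679 = 916.279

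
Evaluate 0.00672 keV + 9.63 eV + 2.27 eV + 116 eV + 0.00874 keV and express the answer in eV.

143.36 eV

In eV:
  0.00672 keV = 0.00672e3 eV = 6.72
  9.63 eV → 9.63
  2.27 eV → 2.27
  116 eV → 116
  0.00874 keV = 0.00874e3 eV = 8.74
Sum: 6.72 + 9.63 + 2.27 + 116 + 8.74 = 143.36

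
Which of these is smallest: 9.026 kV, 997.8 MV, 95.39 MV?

9.026 kV

9.026 kV = 9026 V
997.8 MV = 997800000 V
95.39 MV = 95390000 V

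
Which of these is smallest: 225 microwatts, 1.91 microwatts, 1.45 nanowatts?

1.45 nanowatts

225 microwatts = 0.000225 watts
1.91 microwatts = 0.00000191 watts
1.45 nanowatts = 0.00000000145 watts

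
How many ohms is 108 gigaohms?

giga = 10⁹, (no prefix) = 10⁰; factor is 10⁹.
108 × 10⁹ = 108000000000

108000000000 ohms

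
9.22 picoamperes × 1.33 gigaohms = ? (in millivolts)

9.22 × 10^-12 × 1.33 × 10^9 = 12.2626 × 10^-3 V

12.2626 millivolts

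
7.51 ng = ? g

0.00000000751 g

nano = 1e-9, (no prefix) = 1e0; factor is 1e-9.
7.51 × 1e-9 = 0.00000000751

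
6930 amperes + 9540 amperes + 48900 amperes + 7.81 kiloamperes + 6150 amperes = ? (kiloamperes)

In kiloamperes:
  6930 amperes = 6930 × 10⁻³ kiloamperes = 6.93
  9540 amperes = 9540 × 10⁻³ kiloamperes = 9.54
  48900 amperes = 48900 × 10⁻³ kiloamperes = 48.9
  7.81 kiloamperes → 7.81
  6150 amperes = 6150 × 10⁻³ kiloamperes = 6.15
Sum: 6.93 + 9.54 + 48.9 + 7.81 + 6.15 = 79.33

79.33 kiloamperes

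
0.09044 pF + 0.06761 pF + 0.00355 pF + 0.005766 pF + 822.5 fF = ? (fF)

989.866 fF

In fF:
  0.09044 pF = 0.09044e3 fF = 90.44
  0.06761 pF = 0.06761e3 fF = 67.61
  0.00355 pF = 0.00355e3 fF = 3.55
  0.005766 pF = 0.005766e3 fF = 5.766
  822.5 fF → 822.5
Sum: 90.44 + 67.61 + 3.55 + 5.766 + 822.5 = 989.866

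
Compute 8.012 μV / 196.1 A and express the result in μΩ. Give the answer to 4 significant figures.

(8.012 × 10⁻⁶) / (196.1) = 0.0408567 × 10⁻⁶ Ω

0.04086 μΩ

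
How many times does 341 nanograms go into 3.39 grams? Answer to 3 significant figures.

(3.39) / (341 × 10^-9) = 0.009941 × 10^9

9940000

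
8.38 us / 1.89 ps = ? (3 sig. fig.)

(8.38e-6) / (1.89e-12) = 4.434e6

4430000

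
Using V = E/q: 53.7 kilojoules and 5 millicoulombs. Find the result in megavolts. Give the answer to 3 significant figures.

(53.7 × 10^3) / (5 × 10^-3) = 10.74 × 10^6 V

10.7 megavolts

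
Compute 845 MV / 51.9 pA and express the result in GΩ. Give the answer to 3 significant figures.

(845 × 10^6) / (51.9 × 10^-12) = 16.281 × 10^18 Ω

16300000000 GΩ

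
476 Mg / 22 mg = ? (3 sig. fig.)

(476 × 10⁶) / (22 × 10⁻³) = 21.64 × 10⁹

21600000000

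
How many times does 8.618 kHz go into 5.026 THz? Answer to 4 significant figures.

583200000

(5.026e12) / (8.618e3) = 0.5832e9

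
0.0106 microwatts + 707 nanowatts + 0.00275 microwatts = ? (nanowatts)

In nanowatts:
  0.0106 microwatts = 0.0106e3 nanowatts = 10.6
  707 nanowatts → 707
  0.00275 microwatts = 0.00275e3 nanowatts = 2.75
Sum: 10.6 + 707 + 2.75 = 720.35

720.35 nanowatts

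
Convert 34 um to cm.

micro = 10⁻⁶, centi = 10⁻²; factor is 10⁻⁴.
34 × 10⁻⁴ = 0.0034

0.0034 cm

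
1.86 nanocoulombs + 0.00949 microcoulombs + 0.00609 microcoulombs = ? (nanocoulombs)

In nanocoulombs:
  1.86 nanocoulombs → 1.86
  0.00949 microcoulombs = 0.00949 × 10³ nanocoulombs = 9.49
  0.00609 microcoulombs = 0.00609 × 10³ nanocoulombs = 6.09
Sum: 1.86 + 9.49 + 6.09 = 17.44

17.44 nanocoulombs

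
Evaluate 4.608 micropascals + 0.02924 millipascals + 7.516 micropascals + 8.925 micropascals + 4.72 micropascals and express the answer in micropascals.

55.009 micropascals

In micropascals:
  4.608 micropascals → 4.608
  0.02924 millipascals = 0.02924 × 10^3 micropascals = 29.24
  7.516 micropascals → 7.516
  8.925 micropascals → 8.925
  4.72 micropascals → 4.72
Sum: 4.608 + 29.24 + 7.516 + 8.925 + 4.72 = 55.009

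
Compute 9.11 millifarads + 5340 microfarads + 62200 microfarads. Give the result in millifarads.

76.65 millifarads

In millifarads:
  9.11 millifarads → 9.11
  5340 microfarads = 5340e-3 millifarads = 5.34
  62200 microfarads = 62200e-3 millifarads = 62.2
Sum: 9.11 + 5.34 + 62.2 = 76.65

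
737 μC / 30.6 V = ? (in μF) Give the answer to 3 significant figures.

24.1 μF

(737 × 10^-6) / (30.6) = 24.085 × 10^-6 F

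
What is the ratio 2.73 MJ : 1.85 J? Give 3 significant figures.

(2.73 × 10⁶) / (1.85) = 1.476 × 10⁶

1480000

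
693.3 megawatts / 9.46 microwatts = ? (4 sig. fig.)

(693.3 × 10⁶) / (9.46 × 10⁻⁶) = 73.288 × 10¹²

73290000000000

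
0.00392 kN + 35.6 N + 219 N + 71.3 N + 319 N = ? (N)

648.82 N

In N:
  0.00392 kN = 0.00392 × 10³ N = 3.92
  35.6 N → 35.6
  219 N → 219
  71.3 N → 71.3
  319 N → 319
Sum: 3.92 + 35.6 + 219 + 71.3 + 319 = 648.82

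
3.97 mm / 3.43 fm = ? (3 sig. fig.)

1160000000000

(3.97 × 10⁻³) / (3.43 × 10⁻¹⁵) = 1.157 × 10¹²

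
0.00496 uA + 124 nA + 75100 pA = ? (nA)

204.06 nA

In nA:
  0.00496 uA = 0.00496 × 10³ nA = 4.96
  124 nA → 124
  75100 pA = 75100 × 10⁻³ nA = 75.1
Sum: 4.96 + 124 + 75.1 = 204.06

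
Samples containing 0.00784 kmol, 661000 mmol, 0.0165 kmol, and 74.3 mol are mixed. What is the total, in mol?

759.64 mol

In mol:
  0.00784 kmol = 0.00784e3 mol = 7.84
  661000 mmol = 661000e-3 mol = 661
  0.0165 kmol = 0.0165e3 mol = 16.5
  74.3 mol → 74.3
Sum: 7.84 + 661 + 16.5 + 74.3 = 759.64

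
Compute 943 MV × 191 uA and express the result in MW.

943 × 10^6 × 191 × 10^-6 = 180113 W

0.180113 MW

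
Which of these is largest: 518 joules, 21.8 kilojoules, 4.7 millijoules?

518 joules = 518 joules
21.8 kilojoules = 21800 joules
4.7 millijoules = 0.0047 joules

21.8 kilojoules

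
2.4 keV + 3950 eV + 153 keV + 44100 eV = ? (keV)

203.45 keV

In keV:
  2.4 keV → 2.4
  3950 eV = 3950e-3 keV = 3.95
  153 keV → 153
  44100 eV = 44100e-3 keV = 44.1
Sum: 2.4 + 3.95 + 153 + 44.1 = 203.45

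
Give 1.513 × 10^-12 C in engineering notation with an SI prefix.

1.513 pC

= 1.513 × 10^-12 C; 10^-12 is pico.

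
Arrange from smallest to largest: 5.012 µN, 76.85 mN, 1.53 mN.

5.012 µN = 0.000005012 N
76.85 mN = 0.07685 N
1.53 mN = 0.00153 N

5.012 µN < 1.53 mN < 76.85 mN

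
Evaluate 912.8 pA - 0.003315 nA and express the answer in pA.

In pA:
  912.8 pA → 912.8
  0.003315 nA = 0.003315 × 10^3 pA = 3.315
Difference: 912.8 - 3.315 = 909.485

909.485 pA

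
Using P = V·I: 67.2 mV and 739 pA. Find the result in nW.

67.2 × 10^-3 × 739 × 10^-12 = 49660.8 × 10^-15 W

0.0496608 nW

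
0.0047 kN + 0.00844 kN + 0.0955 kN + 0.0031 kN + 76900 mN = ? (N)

188.64 N

In N:
  0.0047 kN = 0.0047 × 10³ N = 4.7
  0.00844 kN = 0.00844 × 10³ N = 8.44
  0.0955 kN = 0.0955 × 10³ N = 95.5
  0.0031 kN = 0.0031 × 10³ N = 3.1
  76900 mN = 76900 × 10⁻³ N = 76.9
Sum: 4.7 + 8.44 + 95.5 + 3.1 + 76.9 = 188.64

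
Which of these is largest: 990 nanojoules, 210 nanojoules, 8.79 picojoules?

990 nanojoules

990 nanojoules = 0.00000099 joules
210 nanojoules = 0.00000021 joules
8.79 picojoules = 0.00000000000879 joules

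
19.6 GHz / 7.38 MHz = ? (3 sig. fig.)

2660

(19.6e9) / (7.38e6) = 2.656e3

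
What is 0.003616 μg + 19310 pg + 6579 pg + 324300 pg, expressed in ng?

353.805 ng

In ng:
  0.003616 μg = 0.003616e3 ng = 3.616
  19310 pg = 19310e-3 ng = 19.31
  6579 pg = 6579e-3 ng = 6.579
  324300 pg = 324300e-3 ng = 324.3
Sum: 3.616 + 19.31 + 6.579 + 324.3 = 353.805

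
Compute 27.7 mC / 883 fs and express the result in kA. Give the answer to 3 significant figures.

31400000 kA

(27.7 × 10⁻³) / (883 × 10⁻¹⁵) = 0.03137 × 10¹² A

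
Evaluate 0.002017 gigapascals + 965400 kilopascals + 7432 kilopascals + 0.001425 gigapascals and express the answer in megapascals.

In megapascals:
  0.002017 gigapascals = 0.002017 × 10³ megapascals = 2.017
  965400 kilopascals = 965400 × 10⁻³ megapascals = 965.4
  7432 kilopascals = 7432 × 10⁻³ megapascals = 7.432
  0.001425 gigapascals = 0.001425 × 10³ megapascals = 1.425
Sum: 2.017 + 965.4 + 7.432 + 1.425 = 976.274

976.274 megapascals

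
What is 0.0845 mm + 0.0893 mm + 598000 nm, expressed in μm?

In μm:
  0.0845 mm = 0.0845 × 10^3 μm = 84.5
  0.0893 mm = 0.0893 × 10^3 μm = 89.3
  598000 nm = 598000 × 10^-3 μm = 598
Sum: 84.5 + 89.3 + 598 = 771.8

771.8 μm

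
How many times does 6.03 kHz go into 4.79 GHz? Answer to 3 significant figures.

(4.79 × 10⁹) / (6.03 × 10³) = 0.7944 × 10⁶

794000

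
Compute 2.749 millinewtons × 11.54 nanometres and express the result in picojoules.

2.749 × 10^-3 × 11.54 × 10^-9 = 31.72346 × 10^-12 J

31.72346 picojoules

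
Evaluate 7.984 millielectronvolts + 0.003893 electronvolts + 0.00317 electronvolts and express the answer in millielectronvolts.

In millielectronvolts:
  7.984 millielectronvolts → 7.984
  0.003893 electronvolts = 0.003893 × 10^3 millielectronvolts = 3.893
  0.00317 electronvolts = 0.00317 × 10^3 millielectronvolts = 3.17
Sum: 7.984 + 3.893 + 3.17 = 15.047

15.047 millielectronvolts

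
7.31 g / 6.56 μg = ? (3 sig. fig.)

1110000

(7.31) / (6.56e-6) = 1.114e6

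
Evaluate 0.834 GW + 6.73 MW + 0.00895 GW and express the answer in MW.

849.68 MW

In MW:
  0.834 GW = 0.834 × 10^3 MW = 834
  6.73 MW → 6.73
  0.00895 GW = 0.00895 × 10^3 MW = 8.95
Sum: 834 + 6.73 + 8.95 = 849.68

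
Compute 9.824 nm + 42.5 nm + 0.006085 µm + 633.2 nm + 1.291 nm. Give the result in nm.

692.9 nm

In nm:
  9.824 nm → 9.824
  42.5 nm → 42.5
  0.006085 µm = 0.006085 × 10³ nm = 6.085
  633.2 nm → 633.2
  1.291 nm → 1.291
Sum: 9.824 + 42.5 + 6.085 + 633.2 + 1.291 = 692.9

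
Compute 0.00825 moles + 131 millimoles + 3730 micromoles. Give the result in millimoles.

142.98 millimoles

In millimoles:
  0.00825 moles = 0.00825e3 millimoles = 8.25
  131 millimoles → 131
  3730 micromoles = 3730e-3 millimoles = 3.73
Sum: 8.25 + 131 + 3.73 = 142.98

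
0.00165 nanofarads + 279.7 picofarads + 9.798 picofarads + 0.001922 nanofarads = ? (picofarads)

293.07 picofarads

In picofarads:
  0.00165 nanofarads = 0.00165 × 10³ picofarads = 1.65
  279.7 picofarads → 279.7
  9.798 picofarads → 9.798
  0.001922 nanofarads = 0.001922 × 10³ picofarads = 1.922
Sum: 1.65 + 279.7 + 9.798 + 1.922 = 293.07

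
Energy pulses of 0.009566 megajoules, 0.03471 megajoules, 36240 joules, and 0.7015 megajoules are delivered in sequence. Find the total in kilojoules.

In kilojoules:
  0.009566 megajoules = 0.009566 × 10^3 kilojoules = 9.566
  0.03471 megajoules = 0.03471 × 10^3 kilojoules = 34.71
  36240 joules = 36240 × 10^-3 kilojoules = 36.24
  0.7015 megajoules = 0.7015 × 10^3 kilojoules = 701.5
Sum: 9.566 + 34.71 + 36.24 + 701.5 = 782.016

782.016 kilojoules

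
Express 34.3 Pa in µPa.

34300000 µPa

(no prefix) = 1e0, micro = 1e-6; factor is 1e6.
34.3 × 1e6 = 34300000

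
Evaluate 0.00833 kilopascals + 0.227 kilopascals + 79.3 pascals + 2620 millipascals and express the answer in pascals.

In pascals:
  0.00833 kilopascals = 0.00833 × 10³ pascals = 8.33
  0.227 kilopascals = 0.227 × 10³ pascals = 227
  79.3 pascals → 79.3
  2620 millipascals = 2620 × 10⁻³ pascals = 2.62
Sum: 8.33 + 227 + 79.3 + 2.62 = 317.25

317.25 pascals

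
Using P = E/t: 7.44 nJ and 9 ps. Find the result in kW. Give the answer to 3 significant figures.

0.827 kW

(7.44 × 10⁻⁹) / (9 × 10⁻¹²) = 0.82667 × 10³ W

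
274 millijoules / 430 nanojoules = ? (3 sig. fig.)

637000

(274e-3) / (430e-9) = 0.6372e6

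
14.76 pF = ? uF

pico = 10⁻¹², micro = 10⁻⁶; factor is 10⁻⁶.
14.76 × 10⁻⁶ = 0.00001476

0.00001476 uF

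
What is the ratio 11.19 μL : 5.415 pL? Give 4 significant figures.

(11.19 × 10⁻⁶) / (5.415 × 10⁻¹²) = 2.0665 × 10⁶

2066000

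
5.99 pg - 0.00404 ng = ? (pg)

In pg:
  5.99 pg → 5.99
  0.00404 ng = 0.00404 × 10^3 pg = 4.04
Difference: 5.99 - 4.04 = 1.95

1.95 pg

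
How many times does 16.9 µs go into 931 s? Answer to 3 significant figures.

(931) / (16.9e-6) = 55.09e6

55100000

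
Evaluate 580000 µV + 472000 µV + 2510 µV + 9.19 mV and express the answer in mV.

In mV:
  580000 µV = 580000e-3 mV = 580
  472000 µV = 472000e-3 mV = 472
  2510 µV = 2510e-3 mV = 2.51
  9.19 mV → 9.19
Sum: 580 + 472 + 2.51 + 9.19 = 1063.7

1063.7 mV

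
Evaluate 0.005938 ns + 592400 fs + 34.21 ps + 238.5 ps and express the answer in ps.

In ps:
  0.005938 ns = 0.005938 × 10^3 ps = 5.938
  592400 fs = 592400 × 10^-3 ps = 592.4
  34.21 ps → 34.21
  238.5 ps → 238.5
Sum: 5.938 + 592.4 + 34.21 + 238.5 = 871.048

871.048 ps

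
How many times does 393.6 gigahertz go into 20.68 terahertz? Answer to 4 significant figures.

(20.68 × 10¹²) / (393.6 × 10⁹) = 0.052541 × 10³

52.54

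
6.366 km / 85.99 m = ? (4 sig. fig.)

(6.366 × 10^3) / (85.99) = 0.074032 × 10^3

74.03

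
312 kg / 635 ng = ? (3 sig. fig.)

491000000000

(312e3) / (635e-9) = 0.4913e12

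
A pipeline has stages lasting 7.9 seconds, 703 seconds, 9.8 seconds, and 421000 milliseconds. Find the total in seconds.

In seconds:
  7.9 seconds → 7.9
  703 seconds → 703
  9.8 seconds → 9.8
  421000 milliseconds = 421000 × 10⁻³ seconds = 421
Sum: 7.9 + 703 + 9.8 + 421 = 1141.7

1141.7 seconds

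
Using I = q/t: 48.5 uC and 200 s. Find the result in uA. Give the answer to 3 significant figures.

(48.5e-6) / (200) = 0.2425e-6 A

0.242 uA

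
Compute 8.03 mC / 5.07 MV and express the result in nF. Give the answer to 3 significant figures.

1.58 nF

(8.03 × 10⁻³) / (5.07 × 10⁶) = 1.5838 × 10⁻⁹ F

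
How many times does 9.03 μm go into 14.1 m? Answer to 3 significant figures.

(14.1) / (9.03 × 10^-6) = 1.561 × 10^6

1560000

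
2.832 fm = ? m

0.000000000000002832 m

femto = 10^-15, (no prefix) = 10^0; factor is 10^-15.
2.832 × 10^-15 = 0.000000000000002832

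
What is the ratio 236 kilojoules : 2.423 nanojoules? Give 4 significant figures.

(236 × 10^3) / (2.423 × 10^-9) = 97.4 × 10^12

97400000000000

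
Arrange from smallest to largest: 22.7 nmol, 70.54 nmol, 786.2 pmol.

786.2 pmol < 22.7 nmol < 70.54 nmol

22.7 nmol = 0.0000000227 mol
70.54 nmol = 0.00000007054 mol
786.2 pmol = 0.0000000007862 mol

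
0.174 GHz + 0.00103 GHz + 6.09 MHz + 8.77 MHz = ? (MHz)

189.89 MHz

In MHz:
  0.174 GHz = 0.174e3 MHz = 174
  0.00103 GHz = 0.00103e3 MHz = 1.03
  6.09 MHz → 6.09
  8.77 MHz → 8.77
Sum: 174 + 1.03 + 6.09 + 8.77 = 189.89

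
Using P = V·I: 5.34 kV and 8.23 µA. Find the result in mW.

43.9482 mW

5.34e3 × 8.23e-6 = 43.9482e-3 W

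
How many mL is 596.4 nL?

nano = 1e-9, milli = 1e-3; factor is 1e-6.
596.4 × 1e-6 = 0.0005964

0.0005964 mL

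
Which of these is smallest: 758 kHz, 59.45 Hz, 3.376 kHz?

758 kHz = 758000 Hz
59.45 Hz = 59.45 Hz
3.376 kHz = 3376 Hz

59.45 Hz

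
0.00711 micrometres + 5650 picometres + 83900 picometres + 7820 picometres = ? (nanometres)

104.48 nanometres

In nanometres:
  0.00711 micrometres = 0.00711 × 10^3 nanometres = 7.11
  5650 picometres = 5650 × 10^-3 nanometres = 5.65
  83900 picometres = 83900 × 10^-3 nanometres = 83.9
  7820 picometres = 7820 × 10^-3 nanometres = 7.82
Sum: 7.11 + 5.65 + 83.9 + 7.82 = 104.48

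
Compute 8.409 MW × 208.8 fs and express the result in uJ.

1.7557992 uJ

8.409 × 10^6 × 208.8 × 10^-15 = 1755.7992 × 10^-9 J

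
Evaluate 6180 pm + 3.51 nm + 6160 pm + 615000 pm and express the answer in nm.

630.85 nm

In nm:
  6180 pm = 6180e-3 nm = 6.18
  3.51 nm → 3.51
  6160 pm = 6160e-3 nm = 6.16
  615000 pm = 615000e-3 nm = 615
Sum: 6.18 + 3.51 + 6.16 + 615 = 630.85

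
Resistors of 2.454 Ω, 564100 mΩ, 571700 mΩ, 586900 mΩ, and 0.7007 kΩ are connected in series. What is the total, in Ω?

In Ω:
  2.454 Ω → 2.454
  564100 mΩ = 564100 × 10^-3 Ω = 564.1
  571700 mΩ = 571700 × 10^-3 Ω = 571.7
  586900 mΩ = 586900 × 10^-3 Ω = 586.9
  0.7007 kΩ = 0.7007 × 10^3 Ω = 700.7
Sum: 2.454 + 564.1 + 571.7 + 586.9 + 700.7 = 2425.854

2425.854 Ω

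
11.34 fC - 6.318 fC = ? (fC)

5.022 fC

In fC:
  11.34 fC → 11.34
  6.318 fC → 6.318
Difference: 11.34 - 6.318 = 5.022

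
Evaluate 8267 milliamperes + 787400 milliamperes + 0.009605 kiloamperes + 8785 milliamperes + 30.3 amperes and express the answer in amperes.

844.357 amperes

In amperes:
  8267 milliamperes = 8267 × 10⁻³ amperes = 8.267
  787400 milliamperes = 787400 × 10⁻³ amperes = 787.4
  0.009605 kiloamperes = 0.009605 × 10³ amperes = 9.605
  8785 milliamperes = 8785 × 10⁻³ amperes = 8.785
  30.3 amperes → 30.3
Sum: 8.267 + 787.4 + 9.605 + 8.785 + 30.3 = 844.357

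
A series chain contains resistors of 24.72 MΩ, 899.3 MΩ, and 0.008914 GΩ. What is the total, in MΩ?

In MΩ:
  24.72 MΩ → 24.72
  899.3 MΩ → 899.3
  0.008914 GΩ = 0.008914 × 10^3 MΩ = 8.914
Sum: 24.72 + 899.3 + 8.914 = 932.934

932.934 MΩ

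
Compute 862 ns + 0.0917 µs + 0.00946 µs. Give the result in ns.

963.16 ns

In ns:
  862 ns → 862
  0.0917 µs = 0.0917 × 10^3 ns = 91.7
  0.00946 µs = 0.00946 × 10^3 ns = 9.46
Sum: 862 + 91.7 + 9.46 = 963.16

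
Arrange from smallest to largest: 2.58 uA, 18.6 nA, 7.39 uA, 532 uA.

2.58 uA = 0.00000258 A
18.6 nA = 0.0000000186 A
7.39 uA = 0.00000739 A
532 uA = 0.000532 A

18.6 nA < 2.58 uA < 7.39 uA < 532 uA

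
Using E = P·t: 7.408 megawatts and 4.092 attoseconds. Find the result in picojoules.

7.408e6 × 4.092e-18 = 30.313536e-12 J

30.313536 picojoules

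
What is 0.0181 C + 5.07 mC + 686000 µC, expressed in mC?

709.17 mC

In mC:
  0.0181 C = 0.0181 × 10³ mC = 18.1
  5.07 mC → 5.07
  686000 µC = 686000 × 10⁻³ mC = 686
Sum: 18.1 + 5.07 + 686 = 709.17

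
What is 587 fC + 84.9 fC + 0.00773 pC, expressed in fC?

679.63 fC

In fC:
  587 fC → 587
  84.9 fC → 84.9
  0.00773 pC = 0.00773 × 10³ fC = 7.73
Sum: 587 + 84.9 + 7.73 = 679.63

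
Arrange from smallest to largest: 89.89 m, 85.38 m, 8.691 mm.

8.691 mm < 85.38 m < 89.89 m

89.89 m = 89.89 m
85.38 m = 85.38 m
8.691 mm = 0.008691 m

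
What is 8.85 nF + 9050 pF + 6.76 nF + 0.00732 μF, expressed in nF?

In nF:
  8.85 nF → 8.85
  9050 pF = 9050 × 10^-3 nF = 9.05
  6.76 nF → 6.76
  0.00732 μF = 0.00732 × 10^3 nF = 7.32
Sum: 8.85 + 9.05 + 6.76 + 7.32 = 31.98

31.98 nF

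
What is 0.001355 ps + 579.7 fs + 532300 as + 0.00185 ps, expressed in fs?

In fs:
  0.001355 ps = 0.001355e3 fs = 1.355
  579.7 fs → 579.7
  532300 as = 532300e-3 fs = 532.3
  0.00185 ps = 0.00185e3 fs = 1.85
Sum: 1.355 + 579.7 + 532.3 + 1.85 = 1115.205

1115.205 fs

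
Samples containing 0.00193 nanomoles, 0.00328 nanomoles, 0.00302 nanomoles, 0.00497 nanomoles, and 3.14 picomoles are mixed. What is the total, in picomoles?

16.34 picomoles

In picomoles:
  0.00193 nanomoles = 0.00193 × 10³ picomoles = 1.93
  0.00328 nanomoles = 0.00328 × 10³ picomoles = 3.28
  0.00302 nanomoles = 0.00302 × 10³ picomoles = 3.02
  0.00497 nanomoles = 0.00497 × 10³ picomoles = 4.97
  3.14 picomoles → 3.14
Sum: 1.93 + 3.28 + 3.02 + 4.97 + 3.14 = 16.34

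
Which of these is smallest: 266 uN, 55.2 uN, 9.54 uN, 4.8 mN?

266 uN = 0.000266 N
55.2 uN = 0.0000552 N
9.54 uN = 0.00000954 N
4.8 mN = 0.0048 N

9.54 uN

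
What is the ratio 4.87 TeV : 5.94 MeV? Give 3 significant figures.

820000

(4.87e12) / (5.94e6) = 0.8199e6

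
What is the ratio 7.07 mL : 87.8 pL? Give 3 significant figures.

(7.07 × 10⁻³) / (87.8 × 10⁻¹²) = 0.08052 × 10⁹

80500000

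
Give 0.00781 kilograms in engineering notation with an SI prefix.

= 7.81 grams; mantissa already in [1, 1000).

7.81 grams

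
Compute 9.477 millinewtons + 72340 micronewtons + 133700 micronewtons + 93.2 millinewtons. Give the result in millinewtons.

In millinewtons:
  9.477 millinewtons → 9.477
  72340 micronewtons = 72340 × 10⁻³ millinewtons = 72.34
  133700 micronewtons = 133700 × 10⁻³ millinewtons = 133.7
  93.2 millinewtons → 93.2
Sum: 9.477 + 72.34 + 133.7 + 93.2 = 308.717

308.717 millinewtons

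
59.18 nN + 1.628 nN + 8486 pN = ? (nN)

In nN:
  59.18 nN → 59.18
  1.628 nN → 1.628
  8486 pN = 8486e-3 nN = 8.486
Sum: 59.18 + 1.628 + 8.486 = 69.294

69.294 nN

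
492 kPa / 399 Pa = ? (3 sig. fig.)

(492 × 10³) / (399) = 1.233 × 10³

1230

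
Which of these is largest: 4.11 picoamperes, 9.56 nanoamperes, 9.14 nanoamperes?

9.56 nanoamperes

4.11 picoamperes = 0.00000000000411 amperes
9.56 nanoamperes = 0.00000000956 amperes
9.14 nanoamperes = 0.00000000914 amperes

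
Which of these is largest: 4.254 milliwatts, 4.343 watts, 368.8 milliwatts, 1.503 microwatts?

4.254 milliwatts = 0.004254 watts
4.343 watts = 4.343 watts
368.8 milliwatts = 0.3688 watts
1.503 microwatts = 0.000001503 watts

4.343 watts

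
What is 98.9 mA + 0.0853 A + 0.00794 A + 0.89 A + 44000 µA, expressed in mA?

1126.14 mA

In mA:
  98.9 mA → 98.9
  0.0853 A = 0.0853 × 10^3 mA = 85.3
  0.00794 A = 0.00794 × 10^3 mA = 7.94
  0.89 A = 0.89 × 10^3 mA = 890
  44000 µA = 44000 × 10^-3 mA = 44
Sum: 98.9 + 85.3 + 7.94 + 890 + 44 = 1126.14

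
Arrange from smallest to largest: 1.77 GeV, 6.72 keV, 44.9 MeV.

1.77 GeV = 1770000000 eV
6.72 keV = 6720 eV
44.9 MeV = 44900000 eV

6.72 keV < 44.9 MeV < 1.77 GeV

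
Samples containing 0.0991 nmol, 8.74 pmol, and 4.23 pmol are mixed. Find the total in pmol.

In pmol:
  0.0991 nmol = 0.0991e3 pmol = 99.1
  8.74 pmol → 8.74
  4.23 pmol → 4.23
Sum: 99.1 + 8.74 + 4.23 = 112.07

112.07 pmol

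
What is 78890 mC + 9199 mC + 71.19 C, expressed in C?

In C:
  78890 mC = 78890e-3 C = 78.89
  9199 mC = 9199e-3 C = 9.199
  71.19 C → 71.19
Sum: 78.89 + 9.199 + 71.19 = 159.279

159.279 C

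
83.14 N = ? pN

83140000000000 pN

(no prefix) = 1e0, pico = 1e-12; factor is 1e12.
83.14 × 1e12 = 83140000000000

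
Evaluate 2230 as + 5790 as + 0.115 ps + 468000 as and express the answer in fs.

591.02 fs

In fs:
  2230 as = 2230 × 10^-3 fs = 2.23
  5790 as = 5790 × 10^-3 fs = 5.79
  0.115 ps = 0.115 × 10^3 fs = 115
  468000 as = 468000 × 10^-3 fs = 468
Sum: 2.23 + 5.79 + 115 + 468 = 591.02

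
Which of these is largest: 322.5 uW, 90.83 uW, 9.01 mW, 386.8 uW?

9.01 mW

322.5 uW = 0.0003225 W
90.83 uW = 0.00009083 W
9.01 mW = 0.00901 W
386.8 uW = 0.0003868 W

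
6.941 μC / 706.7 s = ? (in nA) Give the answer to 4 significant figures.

(6.941 × 10^-6) / (706.7) = 0.00982171 × 10^-6 A

9.822 nA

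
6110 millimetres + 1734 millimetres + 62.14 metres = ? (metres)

69.984 metres

In metres:
  6110 millimetres = 6110 × 10⁻³ metres = 6.11
  1734 millimetres = 1734 × 10⁻³ metres = 1.734
  62.14 metres → 62.14
Sum: 6.11 + 1.734 + 62.14 = 69.984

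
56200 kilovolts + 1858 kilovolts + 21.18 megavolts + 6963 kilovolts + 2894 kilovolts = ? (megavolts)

In megavolts:
  56200 kilovolts = 56200 × 10^-3 megavolts = 56.2
  1858 kilovolts = 1858 × 10^-3 megavolts = 1.858
  21.18 megavolts → 21.18
  6963 kilovolts = 6963 × 10^-3 megavolts = 6.963
  2894 kilovolts = 2894 × 10^-3 megavolts = 2.894
Sum: 56.2 + 1.858 + 21.18 + 6.963 + 2.894 = 89.095

89.095 megavolts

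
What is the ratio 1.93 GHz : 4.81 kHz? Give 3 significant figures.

401000

(1.93 × 10^9) / (4.81 × 10^3) = 0.4012 × 10^6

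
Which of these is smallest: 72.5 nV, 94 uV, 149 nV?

72.5 nV = 0.0000000725 V
94 uV = 0.000094 V
149 nV = 0.000000149 V

72.5 nV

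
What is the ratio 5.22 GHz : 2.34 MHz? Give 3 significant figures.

2230

(5.22 × 10⁹) / (2.34 × 10⁶) = 2.231 × 10³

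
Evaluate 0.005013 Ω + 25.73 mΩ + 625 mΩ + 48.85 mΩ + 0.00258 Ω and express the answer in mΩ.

707.173 mΩ

In mΩ:
  0.005013 Ω = 0.005013e3 mΩ = 5.013
  25.73 mΩ → 25.73
  625 mΩ → 625
  48.85 mΩ → 48.85
  0.00258 Ω = 0.00258e3 mΩ = 2.58
Sum: 5.013 + 25.73 + 625 + 48.85 + 2.58 = 707.173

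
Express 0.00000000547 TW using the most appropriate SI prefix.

5.47 kW

= 5.47 × 10³ W; 10³ is kilo.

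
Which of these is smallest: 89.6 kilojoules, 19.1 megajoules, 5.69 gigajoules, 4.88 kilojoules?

89.6 kilojoules = 89600 joules
19.1 megajoules = 19100000 joules
5.69 gigajoules = 5690000000 joules
4.88 kilojoules = 4880 joules

4.88 kilojoules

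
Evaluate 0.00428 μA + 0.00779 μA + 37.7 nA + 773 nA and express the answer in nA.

822.77 nA

In nA:
  0.00428 μA = 0.00428e3 nA = 4.28
  0.00779 μA = 0.00779e3 nA = 7.79
  37.7 nA → 37.7
  773 nA → 773
Sum: 4.28 + 7.79 + 37.7 + 773 = 822.77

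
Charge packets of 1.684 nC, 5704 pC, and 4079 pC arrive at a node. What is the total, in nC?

In nC:
  1.684 nC → 1.684
  5704 pC = 5704e-3 nC = 5.704
  4079 pC = 4079e-3 nC = 4.079
Sum: 1.684 + 5.704 + 4.079 = 11.467

11.467 nC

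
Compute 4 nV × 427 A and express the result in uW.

1.708 uW

4e-9 × 427 = 1708e-9 W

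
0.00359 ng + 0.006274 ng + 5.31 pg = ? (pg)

15.174 pg

In pg:
  0.00359 ng = 0.00359 × 10^3 pg = 3.59
  0.006274 ng = 0.006274 × 10^3 pg = 6.274
  5.31 pg → 5.31
Sum: 3.59 + 6.274 + 5.31 = 15.174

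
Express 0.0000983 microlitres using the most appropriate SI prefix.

98.3 picolitres

= 98.3 × 10⁻¹² litres; 10⁻¹² is pico.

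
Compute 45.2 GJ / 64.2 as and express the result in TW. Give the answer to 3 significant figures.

704000000000000 TW

(45.2e9) / (64.2e-18) = 0.70405e27 W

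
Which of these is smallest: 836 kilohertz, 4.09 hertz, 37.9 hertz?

836 kilohertz = 836000 hertz
4.09 hertz = 4.09 hertz
37.9 hertz = 37.9 hertz

4.09 hertz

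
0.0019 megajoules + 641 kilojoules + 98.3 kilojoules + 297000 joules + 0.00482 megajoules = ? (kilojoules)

In kilojoules:
  0.0019 megajoules = 0.0019e3 kilojoules = 1.9
  641 kilojoules → 641
  98.3 kilojoules → 98.3
  297000 joules = 297000e-3 kilojoules = 297
  0.00482 megajoules = 0.00482e3 kilojoules = 4.82
Sum: 1.9 + 641 + 98.3 + 297 + 4.82 = 1043.02

1043.02 kilojoules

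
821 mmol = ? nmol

milli = 1e-3, nano = 1e-9; factor is 1e6.
821 × 1e6 = 821000000

821000000 nmol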